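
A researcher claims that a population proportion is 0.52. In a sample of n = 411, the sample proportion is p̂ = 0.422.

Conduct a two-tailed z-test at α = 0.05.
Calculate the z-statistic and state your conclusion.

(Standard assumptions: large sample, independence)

H₀: p = 0.52, H₁: p ≠ 0.52
Standard error: SE = √(p₀(1-p₀)/n) = √(0.52×0.48/411) = 0.024643
z-statistic: z = (p̂ - p₀)/SE = (0.422 - 0.52)/0.024643 = -3.9768
Critical value: z_0.025 = ±1.960
p-value = 0.0001
Decision: reject H₀ at α = 0.05

Answer: z = -3.9768, reject H₀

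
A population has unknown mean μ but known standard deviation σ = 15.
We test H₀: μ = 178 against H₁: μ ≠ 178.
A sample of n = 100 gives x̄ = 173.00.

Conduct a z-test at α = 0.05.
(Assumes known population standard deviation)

Standard error: SE = σ/√n = 15/√100 = 1.5000
z-statistic: z = (x̄ - μ₀)/SE = (173.00 - 178)/1.5000 = -3.3333
Critical value: ±1.960
p-value = 0.0009
Decision: reject H₀

Answer: z = -3.3333, reject H₀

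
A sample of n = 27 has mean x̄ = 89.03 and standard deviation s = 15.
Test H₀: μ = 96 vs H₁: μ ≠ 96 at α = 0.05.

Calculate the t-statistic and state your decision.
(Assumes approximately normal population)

Answer: t = -2.4144, reject H₀

Derivation:
df = n - 1 = 26
SE = s/√n = 15/√27 = 2.8868
t = (x̄ - μ₀)/SE = (89.03 - 96)/2.8868 = -2.4144
Critical value: t_{0.025,26} = ±2.056
p-value ≈ 0.0231
Decision: reject H₀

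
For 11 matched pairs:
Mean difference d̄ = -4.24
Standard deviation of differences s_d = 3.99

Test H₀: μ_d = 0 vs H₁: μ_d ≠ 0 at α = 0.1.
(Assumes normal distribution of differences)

df = n - 1 = 10
SE = s_d/√n = 3.99/√11 = 1.2030
t = d̄/SE = -4.24/1.2030 = -3.5245
Critical value: t_{0.05,10} = ±1.812
p-value ≈ 0.0055
Decision: reject H₀

Answer: t = -3.5245, reject H₀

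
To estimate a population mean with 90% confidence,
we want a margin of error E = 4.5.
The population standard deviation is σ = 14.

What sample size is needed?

z_0.05 = 1.645
n = (z×σ/E)² = (1.645×14/4.5)²
n = 26.1916
Round up: n = 27

Answer: n = 27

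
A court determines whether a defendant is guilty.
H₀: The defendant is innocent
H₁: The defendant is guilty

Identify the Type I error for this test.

A Type I error (probability α) occurs when we reject a true H₀.
A Type II error (probability β) occurs when we fail to reject a false H₀.

Answer: Convicting an innocent person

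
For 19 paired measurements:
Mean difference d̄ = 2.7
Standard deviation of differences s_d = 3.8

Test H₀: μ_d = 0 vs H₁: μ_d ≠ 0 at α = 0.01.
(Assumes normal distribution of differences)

df = n - 1 = 18
SE = s_d/√n = 3.8/√19 = 0.8718
t = d̄/SE = 2.7/0.8718 = 3.0970
Critical value: t_{0.005,18} = ±2.878
p-value ≈ 0.0062
Decision: reject H₀

Answer: t = 3.0970, reject H₀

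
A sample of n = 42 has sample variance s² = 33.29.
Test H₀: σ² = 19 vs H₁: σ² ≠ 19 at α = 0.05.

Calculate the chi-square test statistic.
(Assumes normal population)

df = n - 1 = 41
χ² = (n-1)s²/σ₀² = 41×33.29/19 = 71.8363
Critical values: χ²_{0.975,41} = 25.215, χ²_{0.025,41} = 60.561
Rejection region: χ² < 25.215 or χ² > 60.561
Decision: reject H₀

Answer: χ² = 71.8363, reject H₀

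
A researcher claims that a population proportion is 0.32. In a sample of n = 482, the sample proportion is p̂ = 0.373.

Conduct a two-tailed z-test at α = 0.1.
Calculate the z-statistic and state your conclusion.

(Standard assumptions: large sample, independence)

Answer: z = 2.4945, reject H₀

Derivation:
H₀: p = 0.32, H₁: p ≠ 0.32
Standard error: SE = √(p₀(1-p₀)/n) = √(0.32×0.68/482) = 0.021247
z-statistic: z = (p̂ - p₀)/SE = (0.373 - 0.32)/0.021247 = 2.4945
Critical value: z_0.05 = ±1.645
p-value = 0.0126
Decision: reject H₀ at α = 0.1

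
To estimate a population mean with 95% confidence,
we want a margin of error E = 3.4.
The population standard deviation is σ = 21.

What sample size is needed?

Answer: n = 147

Derivation:
z_0.025 = 1.960
n = (z×σ/E)² = (1.960×21/3.4)²
n = 146.5524
Round up: n = 147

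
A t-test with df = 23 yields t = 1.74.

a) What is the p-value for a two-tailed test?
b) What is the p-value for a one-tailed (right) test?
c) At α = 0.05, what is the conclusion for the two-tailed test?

Using t-distribution with df = 23:
a) Two-tailed: p = 2×P(T > 1.74) = 0.0952
b) One-tailed: p = P(T > 1.74) = 0.0476
c) 0.0952 ≥ 0.05, fail to reject H₀

Answer: a) 0.0952, b) 0.0476, c) fail to reject H₀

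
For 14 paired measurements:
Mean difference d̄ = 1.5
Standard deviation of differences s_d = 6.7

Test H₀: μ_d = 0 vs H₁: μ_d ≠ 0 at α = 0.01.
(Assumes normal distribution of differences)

Answer: t = 0.8377, fail to reject H₀

Derivation:
df = n - 1 = 13
SE = s_d/√n = 6.7/√14 = 1.7907
t = d̄/SE = 1.5/1.7907 = 0.8377
Critical value: t_{0.005,13} = ±3.012
p-value ≈ 0.4173
Decision: fail to reject H₀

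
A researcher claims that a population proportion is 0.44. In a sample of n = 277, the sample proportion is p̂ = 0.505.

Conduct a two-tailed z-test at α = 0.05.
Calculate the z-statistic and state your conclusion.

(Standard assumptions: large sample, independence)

H₀: p = 0.44, H₁: p ≠ 0.44
Standard error: SE = √(p₀(1-p₀)/n) = √(0.44×0.56/277) = 0.029825
z-statistic: z = (p̂ - p₀)/SE = (0.505 - 0.44)/0.029825 = 2.1794
Critical value: z_0.025 = ±1.960
p-value = 0.0293
Decision: reject H₀ at α = 0.05

Answer: z = 2.1794, reject H₀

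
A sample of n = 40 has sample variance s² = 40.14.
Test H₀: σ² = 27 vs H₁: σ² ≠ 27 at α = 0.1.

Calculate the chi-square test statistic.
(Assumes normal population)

df = n - 1 = 39
χ² = (n-1)s²/σ₀² = 39×40.14/27 = 57.9800
Critical values: χ²_{0.95,39} = 25.695, χ²_{0.05,39} = 54.572
Rejection region: χ² < 25.695 or χ² > 54.572
Decision: reject H₀

Answer: χ² = 57.9800, reject H₀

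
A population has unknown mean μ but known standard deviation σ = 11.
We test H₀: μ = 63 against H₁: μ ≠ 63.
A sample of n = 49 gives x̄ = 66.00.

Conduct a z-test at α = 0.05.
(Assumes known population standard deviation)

Answer: z = 1.9091, fail to reject H₀

Derivation:
Standard error: SE = σ/√n = 11/√49 = 1.5714
z-statistic: z = (x̄ - μ₀)/SE = (66.00 - 63)/1.5714 = 1.9091
Critical value: ±1.960
p-value = 0.0562
Decision: fail to reject H₀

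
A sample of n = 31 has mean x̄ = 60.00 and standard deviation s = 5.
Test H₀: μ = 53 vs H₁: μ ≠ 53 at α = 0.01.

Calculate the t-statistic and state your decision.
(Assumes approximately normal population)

Answer: t = 7.7951, reject H₀

Derivation:
df = n - 1 = 30
SE = s/√n = 5/√31 = 0.8980
t = (x̄ - μ₀)/SE = (60.00 - 53)/0.8980 = 7.7951
Critical value: t_{0.005,30} = ±2.750
p-value < 0.0001
Decision: reject H₀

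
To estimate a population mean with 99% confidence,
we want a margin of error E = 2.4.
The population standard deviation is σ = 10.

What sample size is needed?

z_0.005 = 2.576
n = (z×σ/E)² = (2.576×10/2.4)²
n = 115.2044
Round up: n = 116

Answer: n = 116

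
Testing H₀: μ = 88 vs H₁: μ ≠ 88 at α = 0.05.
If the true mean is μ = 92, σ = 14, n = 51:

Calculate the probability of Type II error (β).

Answer: β ≈ 0.4679

Derivation:
SE = σ/√n = 14/√51 = 1.9604
Critical values: μ₀ ± z_0.025×SE = 88 ± 1.960×1.9604
Acceptance region: (84.1576, 91.8424)
Under H₁ (μ = 92): z_high = (91.8424 - 92)/1.9604 = -0.0804, z_low = (84.1576 - 92)/1.9604 = -4.0004
β = P(not reject | H₁) = Φ(-0.0804) - Φ(-4.0004) ≈ 0.4679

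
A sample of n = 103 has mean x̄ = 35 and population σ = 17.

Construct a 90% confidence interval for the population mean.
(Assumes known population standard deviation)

Confidence level: 90%, α = 0.1
z_0.05 = 1.645
SE = σ/√n = 17/√103 = 1.6751
Margin of error = 1.645 × 1.6751 = 2.7555
CI: x̄ ± margin = 35 ± 2.7555
CI: (32.2445, 37.7555)

Answer: (32.2445, 37.7555)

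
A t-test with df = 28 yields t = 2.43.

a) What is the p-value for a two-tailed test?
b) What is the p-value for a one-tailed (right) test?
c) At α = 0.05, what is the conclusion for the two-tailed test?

Using t-distribution with df = 28:
a) Two-tailed: p = 2×P(T > 2.43) = 0.0218
b) One-tailed: p = P(T > 2.43) = 0.0109
c) 0.0218 < 0.05, reject H₀

Answer: a) 0.0218, b) 0.0109, c) reject H₀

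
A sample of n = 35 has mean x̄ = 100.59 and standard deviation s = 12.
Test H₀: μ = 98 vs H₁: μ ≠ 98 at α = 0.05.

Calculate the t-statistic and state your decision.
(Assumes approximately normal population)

Answer: t = 1.2769, fail to reject H₀

Derivation:
df = n - 1 = 34
SE = s/√n = 12/√35 = 2.0284
t = (x̄ - μ₀)/SE = (100.59 - 98)/2.0284 = 1.2769
Critical value: t_{0.025,34} = ±2.032
p-value ≈ 0.2103
Decision: fail to reject H₀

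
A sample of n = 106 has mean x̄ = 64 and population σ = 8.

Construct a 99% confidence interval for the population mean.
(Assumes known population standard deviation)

Answer: (61.9984, 66.0016)

Derivation:
Confidence level: 99%, α = 0.01
z_0.005 = 2.576
SE = σ/√n = 8/√106 = 0.7770
Margin of error = 2.576 × 0.7770 = 2.0016
CI: x̄ ± margin = 64 ± 2.0016
CI: (61.9984, 66.0016)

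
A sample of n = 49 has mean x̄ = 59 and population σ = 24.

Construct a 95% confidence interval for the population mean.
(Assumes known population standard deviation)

Confidence level: 95%, α = 0.05
z_0.025 = 1.960
SE = σ/√n = 24/√49 = 3.4286
Margin of error = 1.960 × 3.4286 = 6.7201
CI: x̄ ± margin = 59 ± 6.7201
CI: (52.2799, 65.7201)

Answer: (52.2799, 65.7201)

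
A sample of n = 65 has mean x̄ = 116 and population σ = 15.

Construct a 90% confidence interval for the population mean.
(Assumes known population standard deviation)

Answer: (112.9395, 119.0605)

Derivation:
Confidence level: 90%, α = 0.1
z_0.05 = 1.645
SE = σ/√n = 15/√65 = 1.8605
Margin of error = 1.645 × 1.8605 = 3.0605
CI: x̄ ± margin = 116 ± 3.0605
CI: (112.9395, 119.0605)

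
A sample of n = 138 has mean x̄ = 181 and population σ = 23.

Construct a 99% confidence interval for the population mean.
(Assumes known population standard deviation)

Answer: (175.9564, 186.0436)

Derivation:
Confidence level: 99%, α = 0.01
z_0.005 = 2.576
SE = σ/√n = 23/√138 = 1.9579
Margin of error = 2.576 × 1.9579 = 5.0436
CI: x̄ ± margin = 181 ± 5.0436
CI: (175.9564, 186.0436)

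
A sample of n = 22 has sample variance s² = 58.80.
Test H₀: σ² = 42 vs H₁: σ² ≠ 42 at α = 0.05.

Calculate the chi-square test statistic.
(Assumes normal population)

Answer: χ² = 29.4000, fail to reject H₀

Derivation:
df = n - 1 = 21
χ² = (n-1)s²/σ₀² = 21×58.80/42 = 29.4000
Critical values: χ²_{0.975,21} = 10.283, χ²_{0.025,21} = 35.479
Rejection region: χ² < 10.283 or χ² > 35.479
Decision: fail to reject H₀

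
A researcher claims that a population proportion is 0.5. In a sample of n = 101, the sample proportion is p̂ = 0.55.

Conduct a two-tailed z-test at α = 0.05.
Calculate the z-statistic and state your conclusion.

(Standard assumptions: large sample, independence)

Answer: z = 1.0050, fail to reject H₀

Derivation:
H₀: p = 0.5, H₁: p ≠ 0.5
Standard error: SE = √(p₀(1-p₀)/n) = √(0.5×0.5/101) = 0.049752
z-statistic: z = (p̂ - p₀)/SE = (0.55 - 0.5)/0.049752 = 1.0050
Critical value: z_0.025 = ±1.960
p-value = 0.3149
Decision: fail to reject H₀ at α = 0.05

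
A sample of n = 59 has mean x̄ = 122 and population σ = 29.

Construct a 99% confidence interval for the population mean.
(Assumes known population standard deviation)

Confidence level: 99%, α = 0.01
z_0.005 = 2.576
SE = σ/√n = 29/√59 = 3.7755
Margin of error = 2.576 × 3.7755 = 9.7257
CI: x̄ ± margin = 122 ± 9.7257
CI: (112.2743, 131.7257)

Answer: (112.2743, 131.7257)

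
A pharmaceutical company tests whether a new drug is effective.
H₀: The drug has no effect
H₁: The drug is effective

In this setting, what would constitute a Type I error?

A Type I error (probability α) occurs when we reject a true H₀.
A Type II error (probability β) occurs when we fail to reject a false H₀.

Answer: Concluding the drug is effective when it actually has no effect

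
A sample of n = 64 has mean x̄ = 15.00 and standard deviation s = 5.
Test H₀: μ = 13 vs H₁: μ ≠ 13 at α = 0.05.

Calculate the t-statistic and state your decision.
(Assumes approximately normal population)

df = n - 1 = 63
SE = s/√n = 5/√64 = 0.6250
t = (x̄ - μ₀)/SE = (15.00 - 13)/0.6250 = 3.2000
Critical value: t_{0.025,63} = ±1.998
p-value ≈ 0.0022
Decision: reject H₀

Answer: t = 3.2000, reject H₀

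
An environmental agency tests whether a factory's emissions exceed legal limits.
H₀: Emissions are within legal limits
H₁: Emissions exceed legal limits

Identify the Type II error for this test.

Answer: Failing to cite a factory whose emissions actually exceed the limit

Derivation:
Type I error: rejecting H₀ when it is actually true (false positive).
Type II error: failing to reject H₀ when H₁ is actually true (false negative).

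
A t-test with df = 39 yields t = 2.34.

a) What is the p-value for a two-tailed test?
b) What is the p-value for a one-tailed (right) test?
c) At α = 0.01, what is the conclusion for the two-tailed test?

Using t-distribution with df = 39:
a) Two-tailed: p = 2×P(T > 2.34) = 0.0245
b) One-tailed: p = P(T > 2.34) = 0.0122
c) 0.0245 ≥ 0.01, fail to reject H₀

Answer: a) 0.0245, b) 0.0122, c) fail to reject H₀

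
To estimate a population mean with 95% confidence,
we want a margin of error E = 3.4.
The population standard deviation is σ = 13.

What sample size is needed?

Answer: n = 57

Derivation:
z_0.025 = 1.960
n = (z×σ/E)² = (1.960×13/3.4)²
n = 56.1618
Round up: n = 57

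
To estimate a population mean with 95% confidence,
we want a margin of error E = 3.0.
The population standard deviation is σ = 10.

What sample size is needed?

z_0.025 = 1.960
n = (z×σ/E)² = (1.960×10/3.0)²
n = 42.6844
Round up: n = 43

Answer: n = 43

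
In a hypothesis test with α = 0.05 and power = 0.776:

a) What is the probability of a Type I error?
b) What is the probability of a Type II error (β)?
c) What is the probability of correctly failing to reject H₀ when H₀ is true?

Answer: a) 0.05, b) 0.224, c) 0.95

Derivation:
a) Type I error probability = α = 0.05
b) Power = P(reject H₀ | H₁ true) = 1 - β = 0.776, so Type II error probability = β = 1 - Power = 0.224
c) P(fail to reject H₀ | H₀ true) = 1 - α = 0.95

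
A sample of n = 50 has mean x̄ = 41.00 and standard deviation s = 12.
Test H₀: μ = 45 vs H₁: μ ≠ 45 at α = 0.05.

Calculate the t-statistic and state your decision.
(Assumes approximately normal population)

df = n - 1 = 49
SE = s/√n = 12/√50 = 1.6971
t = (x̄ - μ₀)/SE = (41.00 - 45)/1.6971 = -2.3570
Critical value: t_{0.025,49} = ±2.010
p-value ≈ 0.0225
Decision: reject H₀

Answer: t = -2.3570, reject H₀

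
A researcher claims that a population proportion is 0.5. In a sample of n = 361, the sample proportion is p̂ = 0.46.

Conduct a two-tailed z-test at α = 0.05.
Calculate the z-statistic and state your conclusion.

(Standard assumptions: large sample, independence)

H₀: p = 0.5, H₁: p ≠ 0.5
Standard error: SE = √(p₀(1-p₀)/n) = √(0.5×0.5/361) = 0.026316
z-statistic: z = (p̂ - p₀)/SE = (0.46 - 0.5)/0.026316 = -1.5200
Critical value: z_0.025 = ±1.960
p-value = 0.1285
Decision: fail to reject H₀ at α = 0.05

Answer: z = -1.5200, fail to reject H₀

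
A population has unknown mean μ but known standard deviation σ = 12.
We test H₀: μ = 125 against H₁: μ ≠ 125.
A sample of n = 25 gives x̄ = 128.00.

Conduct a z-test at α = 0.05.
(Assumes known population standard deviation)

Answer: z = 1.2500, fail to reject H₀

Derivation:
Standard error: SE = σ/√n = 12/√25 = 2.4000
z-statistic: z = (x̄ - μ₀)/SE = (128.00 - 125)/2.4000 = 1.2500
Critical value: ±1.960
p-value = 0.2113
Decision: fail to reject H₀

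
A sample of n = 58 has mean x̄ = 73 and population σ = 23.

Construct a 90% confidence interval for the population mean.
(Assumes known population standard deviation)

Confidence level: 90%, α = 0.1
z_0.05 = 1.645
SE = σ/√n = 23/√58 = 3.0200
Margin of error = 1.645 × 3.0200 = 4.9679
CI: x̄ ± margin = 73 ± 4.9679
CI: (68.0321, 77.9679)

Answer: (68.0321, 77.9679)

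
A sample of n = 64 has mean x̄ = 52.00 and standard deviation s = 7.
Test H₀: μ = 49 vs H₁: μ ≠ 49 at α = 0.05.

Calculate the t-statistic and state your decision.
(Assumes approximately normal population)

Answer: t = 3.4286, reject H₀

Derivation:
df = n - 1 = 63
SE = s/√n = 7/√64 = 0.8750
t = (x̄ - μ₀)/SE = (52.00 - 49)/0.8750 = 3.4286
Critical value: t_{0.025,63} = ±1.998
p-value ≈ 0.0011
Decision: reject H₀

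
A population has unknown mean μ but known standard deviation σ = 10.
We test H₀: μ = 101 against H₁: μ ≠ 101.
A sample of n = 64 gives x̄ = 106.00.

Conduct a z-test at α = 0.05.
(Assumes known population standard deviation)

Standard error: SE = σ/√n = 10/√64 = 1.2500
z-statistic: z = (x̄ - μ₀)/SE = (106.00 - 101)/1.2500 = 4.0000
Critical value: ±1.960
p-value = 0.0001
Decision: reject H₀

Answer: z = 4.0000, reject H₀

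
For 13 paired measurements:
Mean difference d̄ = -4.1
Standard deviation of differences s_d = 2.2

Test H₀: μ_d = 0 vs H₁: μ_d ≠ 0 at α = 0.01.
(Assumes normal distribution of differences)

df = n - 1 = 12
SE = s_d/√n = 2.2/√13 = 0.6102
t = d̄/SE = -4.1/0.6102 = -6.7191
Critical value: t_{0.005,12} = ±3.055
p-value < 0.0001
Decision: reject H₀

Answer: t = -6.7191, reject H₀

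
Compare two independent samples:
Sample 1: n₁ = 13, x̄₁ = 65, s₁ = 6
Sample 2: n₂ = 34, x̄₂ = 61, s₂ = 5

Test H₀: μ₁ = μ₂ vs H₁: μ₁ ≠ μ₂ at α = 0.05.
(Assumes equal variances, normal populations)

Pooled variance: s²_p = [12×6² + 33×5²]/(45) = 27.9333
s_p = 5.2852
SE = s_p×√(1/n₁ + 1/n₂) = 5.2852×√(1/13 + 1/34) = 1.7235
t = (x̄₁ - x̄₂)/SE = (65 - 61)/1.7235 = 2.3209
df = 45, t-critical = ±2.014
Decision: reject H₀

Answer: t = 2.3209, reject H₀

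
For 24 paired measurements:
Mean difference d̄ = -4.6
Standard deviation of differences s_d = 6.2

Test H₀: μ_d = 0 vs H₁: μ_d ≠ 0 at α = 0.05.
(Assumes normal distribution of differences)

df = n - 1 = 23
SE = s_d/√n = 6.2/√24 = 1.2656
t = d̄/SE = -4.6/1.2656 = -3.6346
Critical value: t_{0.025,23} = ±2.069
p-value ≈ 0.0014
Decision: reject H₀

Answer: t = -3.6346, reject H₀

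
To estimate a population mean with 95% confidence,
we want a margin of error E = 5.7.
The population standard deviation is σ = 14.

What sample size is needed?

z_0.025 = 1.960
n = (z×σ/E)² = (1.960×14/5.7)²
n = 23.1749
Round up: n = 24

Answer: n = 24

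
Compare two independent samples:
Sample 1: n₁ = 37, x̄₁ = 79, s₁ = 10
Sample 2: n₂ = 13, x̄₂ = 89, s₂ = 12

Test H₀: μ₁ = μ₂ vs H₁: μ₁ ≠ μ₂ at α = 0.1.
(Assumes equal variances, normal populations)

Answer: t = -2.9439, reject H₀

Derivation:
Pooled variance: s²_p = [36×10² + 12×12²]/(48) = 111.0000
s_p = 10.5357
SE = s_p×√(1/n₁ + 1/n₂) = 10.5357×√(1/37 + 1/13) = 3.3968
t = (x̄₁ - x̄₂)/SE = (79 - 89)/3.3968 = -2.9439
df = 48, t-critical = ±1.677
Decision: reject H₀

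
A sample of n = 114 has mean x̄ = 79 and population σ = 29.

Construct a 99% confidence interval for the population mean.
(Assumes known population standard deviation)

Confidence level: 99%, α = 0.01
z_0.005 = 2.576
SE = σ/√n = 29/√114 = 2.7161
Margin of error = 2.576 × 2.7161 = 6.9967
CI: x̄ ± margin = 79 ± 6.9967
CI: (72.0033, 85.9967)

Answer: (72.0033, 85.9967)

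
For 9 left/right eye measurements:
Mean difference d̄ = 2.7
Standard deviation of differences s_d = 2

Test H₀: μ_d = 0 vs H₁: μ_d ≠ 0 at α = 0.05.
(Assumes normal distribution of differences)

Answer: t = 4.0498, reject H₀

Derivation:
df = n - 1 = 8
SE = s_d/√n = 2/√9 = 0.6667
t = d̄/SE = 2.7/0.6667 = 4.0498
Critical value: t_{0.025,8} = ±2.306
p-value ≈ 0.0037
Decision: reject H₀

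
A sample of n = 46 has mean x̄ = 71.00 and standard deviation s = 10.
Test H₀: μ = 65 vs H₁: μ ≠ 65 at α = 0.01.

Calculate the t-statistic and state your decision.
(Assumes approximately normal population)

df = n - 1 = 45
SE = s/√n = 10/√46 = 1.4744
t = (x̄ - μ₀)/SE = (71.00 - 65)/1.4744 = 4.0695
Critical value: t_{0.005,45} = ±2.690
p-value ≈ 0.0002
Decision: reject H₀

Answer: t = 4.0695, reject H₀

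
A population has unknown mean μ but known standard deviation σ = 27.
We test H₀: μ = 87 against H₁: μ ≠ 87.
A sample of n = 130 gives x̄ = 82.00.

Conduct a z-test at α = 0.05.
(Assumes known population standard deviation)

Standard error: SE = σ/√n = 27/√130 = 2.3681
z-statistic: z = (x̄ - μ₀)/SE = (82.00 - 87)/2.3681 = -2.1114
Critical value: ±1.960
p-value = 0.0347
Decision: reject H₀

Answer: z = -2.1114, reject H₀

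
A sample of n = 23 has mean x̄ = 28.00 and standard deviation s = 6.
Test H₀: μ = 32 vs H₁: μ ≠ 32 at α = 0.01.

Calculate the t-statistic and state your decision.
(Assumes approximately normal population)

df = n - 1 = 22
SE = s/√n = 6/√23 = 1.2511
t = (x̄ - μ₀)/SE = (28.00 - 32)/1.2511 = -3.1972
Critical value: t_{0.005,22} = ±2.819
p-value ≈ 0.0042
Decision: reject H₀

Answer: t = -3.1972, reject H₀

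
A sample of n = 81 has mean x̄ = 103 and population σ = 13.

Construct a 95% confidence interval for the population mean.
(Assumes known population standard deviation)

Answer: (100.1690, 105.8310)

Derivation:
Confidence level: 95%, α = 0.05
z_0.025 = 1.960
SE = σ/√n = 13/√81 = 1.4444
Margin of error = 1.960 × 1.4444 = 2.8310
CI: x̄ ± margin = 103 ± 2.8310
CI: (100.1690, 105.8310)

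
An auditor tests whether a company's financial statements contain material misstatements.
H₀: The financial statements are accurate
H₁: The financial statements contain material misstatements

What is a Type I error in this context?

Type I error: rejecting H₀ when it is actually true (false positive).
Type II error: failing to reject H₀ when H₁ is actually true (false negative).

Answer: Concluding the statements are misstated when they are actually accurate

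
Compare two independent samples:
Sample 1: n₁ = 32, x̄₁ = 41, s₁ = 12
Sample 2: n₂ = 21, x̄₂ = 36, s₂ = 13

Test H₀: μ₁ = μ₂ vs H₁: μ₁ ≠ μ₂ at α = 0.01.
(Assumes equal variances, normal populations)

Pooled variance: s²_p = [31×12² + 20×13²]/(51) = 153.8039
s_p = 12.4018
SE = s_p×√(1/n₁ + 1/n₂) = 12.4018×√(1/32 + 1/21) = 3.4829
t = (x̄₁ - x̄₂)/SE = (41 - 36)/3.4829 = 1.4356
df = 51, t-critical = ±2.676
Decision: fail to reject H₀

Answer: t = 1.4356, fail to reject H₀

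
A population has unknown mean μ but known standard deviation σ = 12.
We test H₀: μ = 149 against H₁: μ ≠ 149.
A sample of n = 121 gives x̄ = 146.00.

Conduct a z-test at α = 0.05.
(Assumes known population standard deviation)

Standard error: SE = σ/√n = 12/√121 = 1.0909
z-statistic: z = (x̄ - μ₀)/SE = (146.00 - 149)/1.0909 = -2.7500
Critical value: ±1.960
p-value = 0.0060
Decision: reject H₀

Answer: z = -2.7500, reject H₀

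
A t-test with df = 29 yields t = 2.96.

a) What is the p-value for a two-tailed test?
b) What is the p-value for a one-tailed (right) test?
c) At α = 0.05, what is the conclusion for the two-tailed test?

Answer: a) 0.0061, b) 0.0030, c) reject H₀

Derivation:
Using t-distribution with df = 29:
a) Two-tailed: p = 2×P(T > 2.96) = 0.0061
b) One-tailed: p = P(T > 2.96) = 0.0030
c) 0.0061 < 0.05, reject H₀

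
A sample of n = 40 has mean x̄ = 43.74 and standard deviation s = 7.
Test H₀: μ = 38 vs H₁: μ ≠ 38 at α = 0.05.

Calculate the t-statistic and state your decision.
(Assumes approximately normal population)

Answer: t = 5.1861, reject H₀

Derivation:
df = n - 1 = 39
SE = s/√n = 7/√40 = 1.1068
t = (x̄ - μ₀)/SE = (43.74 - 38)/1.1068 = 5.1861
Critical value: t_{0.025,39} = ±2.023
p-value < 0.0001
Decision: reject H₀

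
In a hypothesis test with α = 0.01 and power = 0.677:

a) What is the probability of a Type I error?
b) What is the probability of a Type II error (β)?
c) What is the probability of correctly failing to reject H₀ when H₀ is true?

Answer: a) 0.01, b) 0.323, c) 0.99

Derivation:
a) Type I error probability = α = 0.01
b) Power = P(reject H₀ | H₁ true) = 1 - β = 0.677, so Type II error probability = β = 1 - Power = 0.323
c) P(fail to reject H₀ | H₀ true) = 1 - α = 0.99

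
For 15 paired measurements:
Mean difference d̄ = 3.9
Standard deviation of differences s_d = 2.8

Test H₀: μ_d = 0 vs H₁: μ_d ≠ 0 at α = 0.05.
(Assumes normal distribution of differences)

df = n - 1 = 14
SE = s_d/√n = 2.8/√15 = 0.7230
t = d̄/SE = 3.9/0.7230 = 5.3942
Critical value: t_{0.025,14} = ±2.145
p-value ≈ 0.0001
Decision: reject H₀

Answer: t = 5.3942, reject H₀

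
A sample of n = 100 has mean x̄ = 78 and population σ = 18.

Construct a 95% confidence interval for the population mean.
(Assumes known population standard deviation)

Answer: (74.4720, 81.5280)

Derivation:
Confidence level: 95%, α = 0.05
z_0.025 = 1.960
SE = σ/√n = 18/√100 = 1.8000
Margin of error = 1.960 × 1.8000 = 3.5280
CI: x̄ ± margin = 78 ± 3.5280
CI: (74.4720, 81.5280)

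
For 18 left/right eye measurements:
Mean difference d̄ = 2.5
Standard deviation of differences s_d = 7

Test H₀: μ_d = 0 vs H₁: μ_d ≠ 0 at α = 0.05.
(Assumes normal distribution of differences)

Answer: t = 1.5152, fail to reject H₀

Derivation:
df = n - 1 = 17
SE = s_d/√n = 7/√18 = 1.6499
t = d̄/SE = 2.5/1.6499 = 1.5152
Critical value: t_{0.025,17} = ±2.110
p-value ≈ 0.1481
Decision: fail to reject H₀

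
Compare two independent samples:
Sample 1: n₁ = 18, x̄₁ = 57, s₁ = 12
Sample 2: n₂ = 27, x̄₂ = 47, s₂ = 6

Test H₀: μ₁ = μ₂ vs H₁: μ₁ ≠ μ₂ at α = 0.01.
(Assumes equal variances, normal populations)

Answer: t = 3.7045, reject H₀

Derivation:
Pooled variance: s²_p = [17×12² + 26×6²]/(43) = 78.6977
s_p = 8.8712
SE = s_p×√(1/n₁ + 1/n₂) = 8.8712×√(1/18 + 1/27) = 2.6994
t = (x̄₁ - x̄₂)/SE = (57 - 47)/2.6994 = 3.7045
df = 43, t-critical = ±2.695
Decision: reject H₀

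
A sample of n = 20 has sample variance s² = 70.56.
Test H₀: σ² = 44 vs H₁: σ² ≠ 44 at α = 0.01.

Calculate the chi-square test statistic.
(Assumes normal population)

Answer: χ² = 30.4691, fail to reject H₀

Derivation:
df = n - 1 = 19
χ² = (n-1)s²/σ₀² = 19×70.56/44 = 30.4691
Critical values: χ²_{0.995,19} = 6.844, χ²_{0.005,19} = 38.582
Rejection region: χ² < 6.844 or χ² > 38.582
Decision: fail to reject H₀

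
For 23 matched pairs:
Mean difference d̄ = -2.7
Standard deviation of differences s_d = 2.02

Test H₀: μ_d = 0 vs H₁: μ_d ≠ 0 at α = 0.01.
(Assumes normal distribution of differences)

Answer: t = -6.4103, reject H₀

Derivation:
df = n - 1 = 22
SE = s_d/√n = 2.02/√23 = 0.4212
t = d̄/SE = -2.7/0.4212 = -6.4103
Critical value: t_{0.005,22} = ±2.819
p-value < 0.0001
Decision: reject H₀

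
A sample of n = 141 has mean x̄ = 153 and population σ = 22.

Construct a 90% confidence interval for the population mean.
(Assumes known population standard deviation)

Confidence level: 90%, α = 0.1
z_0.05 = 1.645
SE = σ/√n = 22/√141 = 1.8527
Margin of error = 1.645 × 1.8527 = 3.0477
CI: x̄ ± margin = 153 ± 3.0477
CI: (149.9523, 156.0477)

Answer: (149.9523, 156.0477)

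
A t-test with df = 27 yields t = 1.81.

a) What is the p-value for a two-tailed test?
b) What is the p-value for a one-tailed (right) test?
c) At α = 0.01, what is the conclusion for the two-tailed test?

Answer: a) 0.0814, b) 0.0407, c) fail to reject H₀

Derivation:
Using t-distribution with df = 27:
a) Two-tailed: p = 2×P(T > 1.81) = 0.0814
b) One-tailed: p = P(T > 1.81) = 0.0407
c) 0.0814 ≥ 0.01, fail to reject H₀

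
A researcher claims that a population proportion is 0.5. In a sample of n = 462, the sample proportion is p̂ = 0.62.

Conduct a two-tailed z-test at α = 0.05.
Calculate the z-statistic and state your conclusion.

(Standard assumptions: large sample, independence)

Answer: z = 5.1586, reject H₀

Derivation:
H₀: p = 0.5, H₁: p ≠ 0.5
Standard error: SE = √(p₀(1-p₀)/n) = √(0.5×0.5/462) = 0.023262
z-statistic: z = (p̂ - p₀)/SE = (0.62 - 0.5)/0.023262 = 5.1586
Critical value: z_0.025 = ±1.960
p-value < 0.0001
Decision: reject H₀ at α = 0.05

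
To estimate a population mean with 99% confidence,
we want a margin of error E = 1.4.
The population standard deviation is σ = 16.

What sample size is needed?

Answer: n = 867

Derivation:
z_0.005 = 2.576
n = (z×σ/E)² = (2.576×16/1.4)²
n = 866.7136
Round up: n = 867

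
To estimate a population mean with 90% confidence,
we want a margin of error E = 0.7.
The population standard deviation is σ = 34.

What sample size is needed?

z_0.05 = 1.645
n = (z×σ/E)² = (1.645×34/0.7)²
n = 6384.0100
Round up: n = 6385

Answer: n = 6385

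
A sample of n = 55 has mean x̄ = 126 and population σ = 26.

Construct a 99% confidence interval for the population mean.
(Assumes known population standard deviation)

Confidence level: 99%, α = 0.01
z_0.005 = 2.576
SE = σ/√n = 26/√55 = 3.5058
Margin of error = 2.576 × 3.5058 = 9.0309
CI: x̄ ± margin = 126 ± 9.0309
CI: (116.9691, 135.0309)

Answer: (116.9691, 135.0309)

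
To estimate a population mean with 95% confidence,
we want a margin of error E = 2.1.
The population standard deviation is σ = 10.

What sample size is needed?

Answer: n = 88

Derivation:
z_0.025 = 1.960
n = (z×σ/E)² = (1.960×10/2.1)²
n = 87.1111
Round up: n = 88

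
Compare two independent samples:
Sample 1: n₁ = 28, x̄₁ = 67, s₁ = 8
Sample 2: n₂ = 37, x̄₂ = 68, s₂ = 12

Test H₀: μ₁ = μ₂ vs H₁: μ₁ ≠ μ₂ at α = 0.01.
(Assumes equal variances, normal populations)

Pooled variance: s²_p = [27×8² + 36×12²]/(63) = 109.7143
s_p = 10.4745
SE = s_p×√(1/n₁ + 1/n₂) = 10.4745×√(1/28 + 1/37) = 2.6237
t = (x̄₁ - x̄₂)/SE = (67 - 68)/2.6237 = -0.3811
df = 63, t-critical = ±2.656
Decision: fail to reject H₀

Answer: t = -0.3811, fail to reject H₀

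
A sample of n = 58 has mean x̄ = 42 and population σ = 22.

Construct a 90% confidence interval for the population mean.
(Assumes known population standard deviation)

Confidence level: 90%, α = 0.1
z_0.05 = 1.645
SE = σ/√n = 22/√58 = 2.8887
Margin of error = 1.645 × 2.8887 = 4.7519
CI: x̄ ± margin = 42 ± 4.7519
CI: (37.2481, 46.7519)

Answer: (37.2481, 46.7519)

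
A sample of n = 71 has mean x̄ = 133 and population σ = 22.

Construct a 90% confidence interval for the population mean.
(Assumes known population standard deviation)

Answer: (128.7051, 137.2949)

Derivation:
Confidence level: 90%, α = 0.1
z_0.05 = 1.645
SE = σ/√n = 22/√71 = 2.6109
Margin of error = 1.645 × 2.6109 = 4.2949
CI: x̄ ± margin = 133 ± 4.2949
CI: (128.7051, 137.2949)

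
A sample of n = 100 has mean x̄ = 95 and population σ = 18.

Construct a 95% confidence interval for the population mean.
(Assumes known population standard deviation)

Answer: (91.4720, 98.5280)

Derivation:
Confidence level: 95%, α = 0.05
z_0.025 = 1.960
SE = σ/√n = 18/√100 = 1.8000
Margin of error = 1.960 × 1.8000 = 3.5280
CI: x̄ ± margin = 95 ± 3.5280
CI: (91.4720, 98.5280)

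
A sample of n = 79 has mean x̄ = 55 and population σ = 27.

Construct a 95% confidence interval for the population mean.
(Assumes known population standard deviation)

Answer: (49.0461, 60.9539)

Derivation:
Confidence level: 95%, α = 0.05
z_0.025 = 1.960
SE = σ/√n = 27/√79 = 3.0377
Margin of error = 1.960 × 3.0377 = 5.9539
CI: x̄ ± margin = 55 ± 5.9539
CI: (49.0461, 60.9539)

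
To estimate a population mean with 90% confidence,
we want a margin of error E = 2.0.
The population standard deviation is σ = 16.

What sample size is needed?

Answer: n = 174

Derivation:
z_0.05 = 1.645
n = (z×σ/E)² = (1.645×16/2.0)²
n = 173.1856
Round up: n = 174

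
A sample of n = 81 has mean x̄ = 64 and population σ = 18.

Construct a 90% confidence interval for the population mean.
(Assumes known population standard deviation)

Answer: (60.7100, 67.2900)

Derivation:
Confidence level: 90%, α = 0.1
z_0.05 = 1.645
SE = σ/√n = 18/√81 = 2.0000
Margin of error = 1.645 × 2.0000 = 3.2900
CI: x̄ ± margin = 64 ± 3.2900
CI: (60.7100, 67.2900)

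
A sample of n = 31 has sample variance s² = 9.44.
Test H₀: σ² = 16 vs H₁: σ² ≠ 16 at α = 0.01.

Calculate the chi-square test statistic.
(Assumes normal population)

Answer: χ² = 17.7000, fail to reject H₀

Derivation:
df = n - 1 = 30
χ² = (n-1)s²/σ₀² = 30×9.44/16 = 17.7000
Critical values: χ²_{0.995,30} = 13.787, χ²_{0.005,30} = 53.672
Rejection region: χ² < 13.787 or χ² > 53.672
Decision: fail to reject H₀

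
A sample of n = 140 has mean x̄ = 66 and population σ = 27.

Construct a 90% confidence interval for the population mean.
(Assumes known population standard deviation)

Answer: (62.2463, 69.7537)

Derivation:
Confidence level: 90%, α = 0.1
z_0.05 = 1.645
SE = σ/√n = 27/√140 = 2.2819
Margin of error = 1.645 × 2.2819 = 3.7537
CI: x̄ ± margin = 66 ± 3.7537
CI: (62.2463, 69.7537)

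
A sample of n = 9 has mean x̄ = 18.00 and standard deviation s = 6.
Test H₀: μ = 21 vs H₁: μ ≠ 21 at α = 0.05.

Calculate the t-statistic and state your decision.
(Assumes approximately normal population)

df = n - 1 = 8
SE = s/√n = 6/√9 = 2.0000
t = (x̄ - μ₀)/SE = (18.00 - 21)/2.0000 = -1.5000
Critical value: t_{0.025,8} = ±2.306
p-value ≈ 0.1720
Decision: fail to reject H₀

Answer: t = -1.5000, fail to reject H₀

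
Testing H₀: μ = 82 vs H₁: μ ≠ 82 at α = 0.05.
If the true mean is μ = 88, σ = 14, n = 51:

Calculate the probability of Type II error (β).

Answer: β ≈ 0.1355

Derivation:
SE = σ/√n = 14/√51 = 1.9604
Critical values: μ₀ ± z_0.025×SE = 82 ± 1.960×1.9604
Acceptance region: (78.1576, 85.8424)
Under H₁ (μ = 88): z_high = (85.8424 - 88)/1.9604 = -1.1006, z_low = (78.1576 - 88)/1.9604 = -5.0206
β = P(not reject | H₁) = Φ(-1.1006) - Φ(-5.0206) ≈ 0.1355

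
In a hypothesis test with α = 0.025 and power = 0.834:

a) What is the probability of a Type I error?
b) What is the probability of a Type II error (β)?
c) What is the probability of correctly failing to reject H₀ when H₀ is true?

Answer: a) 0.025, b) 0.166, c) 0.975

Derivation:
a) Type I error probability = α = 0.025
b) Power = P(reject H₀ | H₁ true) = 1 - β = 0.834, so Type II error probability = β = 1 - Power = 0.166
c) P(fail to reject H₀ | H₀ true) = 1 - α = 0.975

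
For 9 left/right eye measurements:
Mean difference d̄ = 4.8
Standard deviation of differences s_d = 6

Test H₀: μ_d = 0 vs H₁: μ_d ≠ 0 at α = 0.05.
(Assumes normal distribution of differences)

Answer: t = 2.4000, reject H₀

Derivation:
df = n - 1 = 8
SE = s_d/√n = 6/√9 = 2.0000
t = d̄/SE = 4.8/2.0000 = 2.4000
Critical value: t_{0.025,8} = ±2.306
p-value ≈ 0.0432
Decision: reject H₀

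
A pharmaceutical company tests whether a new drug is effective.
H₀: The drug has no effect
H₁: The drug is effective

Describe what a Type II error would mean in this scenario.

Answer: Failing to detect the drug's effect when it actually works

Derivation:
Type I error: rejecting H₀ when it is actually true (false positive).
Type II error: failing to reject H₀ when H₁ is actually true (false negative).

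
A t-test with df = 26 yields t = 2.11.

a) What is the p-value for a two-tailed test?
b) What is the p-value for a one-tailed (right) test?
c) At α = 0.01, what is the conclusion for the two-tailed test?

Using t-distribution with df = 26:
a) Two-tailed: p = 2×P(T > 2.11) = 0.0446
b) One-tailed: p = P(T > 2.11) = 0.0223
c) 0.0446 ≥ 0.01, fail to reject H₀

Answer: a) 0.0446, b) 0.0223, c) fail to reject H₀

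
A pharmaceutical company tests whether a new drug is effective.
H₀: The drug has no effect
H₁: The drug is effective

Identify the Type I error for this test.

Answer: Concluding the drug is effective when it actually has no effect

Derivation:
A Type I error (probability α) occurs when we reject a true H₀.
A Type II error (probability β) occurs when we fail to reject a false H₀.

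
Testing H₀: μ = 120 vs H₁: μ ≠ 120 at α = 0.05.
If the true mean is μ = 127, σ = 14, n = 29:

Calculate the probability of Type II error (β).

Answer: β ≈ 0.2319

Derivation:
SE = σ/√n = 14/√29 = 2.5997
Critical values: μ₀ ± z_0.025×SE = 120 ± 1.960×2.5997
Acceptance region: (114.9046, 125.0954)
Under H₁ (μ = 127): z_high = (125.0954 - 127)/2.5997 = -0.7326, z_low = (114.9046 - 127)/2.5997 = -4.6526
β = P(not reject | H₁) = Φ(-0.7326) - Φ(-4.6526) ≈ 0.2319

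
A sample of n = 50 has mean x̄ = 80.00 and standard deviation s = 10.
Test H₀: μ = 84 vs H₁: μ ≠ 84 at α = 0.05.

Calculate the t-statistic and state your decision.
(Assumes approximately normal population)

Answer: t = -2.8285, reject H₀

Derivation:
df = n - 1 = 49
SE = s/√n = 10/√50 = 1.4142
t = (x̄ - μ₀)/SE = (80.00 - 84)/1.4142 = -2.8285
Critical value: t_{0.025,49} = ±2.010
p-value ≈ 0.0068
Decision: reject H₀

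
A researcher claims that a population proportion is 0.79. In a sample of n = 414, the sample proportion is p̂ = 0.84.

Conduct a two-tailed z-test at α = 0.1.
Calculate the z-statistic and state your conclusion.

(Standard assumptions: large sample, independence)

Answer: z = 2.4978, reject H₀

Derivation:
H₀: p = 0.79, H₁: p ≠ 0.79
Standard error: SE = √(p₀(1-p₀)/n) = √(0.79×0.21/414) = 0.020018
z-statistic: z = (p̂ - p₀)/SE = (0.84 - 0.79)/0.020018 = 2.4978
Critical value: z_0.05 = ±1.645
p-value = 0.0125
Decision: reject H₀ at α = 0.1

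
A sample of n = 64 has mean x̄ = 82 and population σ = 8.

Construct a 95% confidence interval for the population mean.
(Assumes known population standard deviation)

Confidence level: 95%, α = 0.05
z_0.025 = 1.960
SE = σ/√n = 8/√64 = 1.0000
Margin of error = 1.960 × 1.0000 = 1.9600
CI: x̄ ± margin = 82 ± 1.9600
CI: (80.0400, 83.9600)

Answer: (80.0400, 83.9600)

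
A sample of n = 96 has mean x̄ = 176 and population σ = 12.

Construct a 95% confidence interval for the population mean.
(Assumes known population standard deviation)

Answer: (173.5996, 178.4004)

Derivation:
Confidence level: 95%, α = 0.05
z_0.025 = 1.960
SE = σ/√n = 12/√96 = 1.2247
Margin of error = 1.960 × 1.2247 = 2.4004
CI: x̄ ± margin = 176 ± 2.4004
CI: (173.5996, 178.4004)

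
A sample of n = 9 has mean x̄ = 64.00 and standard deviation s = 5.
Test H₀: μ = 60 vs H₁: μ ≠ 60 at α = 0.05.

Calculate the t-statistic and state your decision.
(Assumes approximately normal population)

df = n - 1 = 8
SE = s/√n = 5/√9 = 1.6667
t = (x̄ - μ₀)/SE = (64.00 - 60)/1.6667 = 2.4000
Critical value: t_{0.025,8} = ±2.306
p-value ≈ 0.0432
Decision: reject H₀

Answer: t = 2.4000, reject H₀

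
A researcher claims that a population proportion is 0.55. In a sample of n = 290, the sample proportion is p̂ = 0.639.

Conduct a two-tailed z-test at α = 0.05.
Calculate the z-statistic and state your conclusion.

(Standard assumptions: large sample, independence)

Answer: z = 3.0465, reject H₀

Derivation:
H₀: p = 0.55, H₁: p ≠ 0.55
Standard error: SE = √(p₀(1-p₀)/n) = √(0.55×0.45/290) = 0.029214
z-statistic: z = (p̂ - p₀)/SE = (0.639 - 0.55)/0.029214 = 3.0465
Critical value: z_0.025 = ±1.960
p-value = 0.0023
Decision: reject H₀ at α = 0.05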